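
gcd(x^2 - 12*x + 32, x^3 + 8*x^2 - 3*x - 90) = 1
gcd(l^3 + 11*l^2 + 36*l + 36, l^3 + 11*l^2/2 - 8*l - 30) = l^2 + 8*l + 12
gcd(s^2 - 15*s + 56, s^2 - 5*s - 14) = s - 7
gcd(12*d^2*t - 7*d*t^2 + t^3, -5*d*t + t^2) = t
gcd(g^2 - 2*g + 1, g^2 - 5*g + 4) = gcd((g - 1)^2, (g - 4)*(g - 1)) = g - 1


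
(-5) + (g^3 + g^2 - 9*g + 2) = g^3 + g^2 - 9*g - 3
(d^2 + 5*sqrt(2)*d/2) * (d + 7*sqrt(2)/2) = d^3 + 6*sqrt(2)*d^2 + 35*d/2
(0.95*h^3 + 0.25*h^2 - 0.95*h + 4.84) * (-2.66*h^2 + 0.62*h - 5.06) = -2.527*h^5 - 0.0760000000000001*h^4 - 2.125*h^3 - 14.7284*h^2 + 7.8078*h - 24.4904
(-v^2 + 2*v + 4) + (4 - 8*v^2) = -9*v^2 + 2*v + 8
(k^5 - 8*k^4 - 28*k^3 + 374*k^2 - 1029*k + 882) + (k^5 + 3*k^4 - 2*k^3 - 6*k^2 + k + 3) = 2*k^5 - 5*k^4 - 30*k^3 + 368*k^2 - 1028*k + 885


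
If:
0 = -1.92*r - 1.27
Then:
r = -0.66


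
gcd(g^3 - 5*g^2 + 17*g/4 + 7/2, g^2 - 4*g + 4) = g - 2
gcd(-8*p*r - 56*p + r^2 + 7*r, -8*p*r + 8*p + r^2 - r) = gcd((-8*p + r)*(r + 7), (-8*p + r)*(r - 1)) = 8*p - r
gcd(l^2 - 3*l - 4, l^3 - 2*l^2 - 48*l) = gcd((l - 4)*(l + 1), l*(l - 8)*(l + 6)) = 1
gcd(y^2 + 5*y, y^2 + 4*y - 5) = y + 5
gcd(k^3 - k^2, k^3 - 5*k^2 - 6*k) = k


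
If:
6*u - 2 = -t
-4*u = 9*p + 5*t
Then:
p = 26*u/9 - 10/9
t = 2 - 6*u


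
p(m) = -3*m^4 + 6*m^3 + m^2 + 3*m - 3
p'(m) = -12*m^3 + 18*m^2 + 2*m + 3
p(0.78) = 1.69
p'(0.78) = 9.82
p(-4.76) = -2181.82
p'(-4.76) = 1695.52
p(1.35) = 7.67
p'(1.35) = 8.98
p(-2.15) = -128.56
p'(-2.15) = 201.17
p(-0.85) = -10.08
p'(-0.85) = 21.67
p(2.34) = -3.57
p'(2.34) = -47.51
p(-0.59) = -6.02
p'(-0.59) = 10.55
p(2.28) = -0.92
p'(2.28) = -41.10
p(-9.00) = -24006.00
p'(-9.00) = 10191.00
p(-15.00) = -171948.00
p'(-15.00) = 44523.00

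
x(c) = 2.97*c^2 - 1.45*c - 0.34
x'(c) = 5.94*c - 1.45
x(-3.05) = 31.71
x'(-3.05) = -19.57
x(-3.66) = 44.75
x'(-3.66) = -23.19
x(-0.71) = 2.19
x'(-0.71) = -5.67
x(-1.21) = 5.76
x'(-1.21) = -8.64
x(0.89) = 0.72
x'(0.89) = 3.84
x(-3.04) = 31.52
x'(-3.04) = -19.51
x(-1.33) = 6.84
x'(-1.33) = -9.35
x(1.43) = 3.66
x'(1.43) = 7.04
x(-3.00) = 30.74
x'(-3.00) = -19.27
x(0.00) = -0.34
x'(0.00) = -1.45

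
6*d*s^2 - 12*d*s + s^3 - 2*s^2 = s*(6*d + s)*(s - 2)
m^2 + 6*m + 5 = (m + 1)*(m + 5)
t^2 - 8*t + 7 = (t - 7)*(t - 1)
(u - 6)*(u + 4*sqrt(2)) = u^2 - 6*u + 4*sqrt(2)*u - 24*sqrt(2)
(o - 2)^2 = o^2 - 4*o + 4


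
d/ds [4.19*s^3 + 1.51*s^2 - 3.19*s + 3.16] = 12.57*s^2 + 3.02*s - 3.19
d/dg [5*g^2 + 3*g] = 10*g + 3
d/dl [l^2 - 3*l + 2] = 2*l - 3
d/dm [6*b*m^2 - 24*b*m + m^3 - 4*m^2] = 12*b*m - 24*b + 3*m^2 - 8*m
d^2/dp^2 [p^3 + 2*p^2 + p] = 6*p + 4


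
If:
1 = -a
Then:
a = -1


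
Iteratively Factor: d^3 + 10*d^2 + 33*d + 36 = (d + 4)*(d^2 + 6*d + 9) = (d + 3)*(d + 4)*(d + 3)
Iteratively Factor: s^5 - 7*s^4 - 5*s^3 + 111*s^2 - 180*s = (s)*(s^4 - 7*s^3 - 5*s^2 + 111*s - 180) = s*(s + 4)*(s^3 - 11*s^2 + 39*s - 45) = s*(s - 3)*(s + 4)*(s^2 - 8*s + 15) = s*(s - 5)*(s - 3)*(s + 4)*(s - 3)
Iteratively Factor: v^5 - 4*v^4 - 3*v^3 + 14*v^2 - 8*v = (v - 1)*(v^4 - 3*v^3 - 6*v^2 + 8*v) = (v - 1)^2*(v^3 - 2*v^2 - 8*v) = (v - 4)*(v - 1)^2*(v^2 + 2*v) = v*(v - 4)*(v - 1)^2*(v + 2)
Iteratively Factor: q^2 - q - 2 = (q + 1)*(q - 2)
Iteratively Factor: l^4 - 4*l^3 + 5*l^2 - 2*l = (l)*(l^3 - 4*l^2 + 5*l - 2) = l*(l - 1)*(l^2 - 3*l + 2) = l*(l - 2)*(l - 1)*(l - 1)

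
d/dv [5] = 0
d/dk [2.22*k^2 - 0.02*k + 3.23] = 4.44*k - 0.02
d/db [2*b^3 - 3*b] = 6*b^2 - 3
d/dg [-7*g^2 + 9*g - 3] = 9 - 14*g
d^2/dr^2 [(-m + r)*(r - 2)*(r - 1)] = -2*m + 6*r - 6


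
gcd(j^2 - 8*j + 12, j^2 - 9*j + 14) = j - 2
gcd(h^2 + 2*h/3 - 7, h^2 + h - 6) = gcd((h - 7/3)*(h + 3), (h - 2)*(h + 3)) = h + 3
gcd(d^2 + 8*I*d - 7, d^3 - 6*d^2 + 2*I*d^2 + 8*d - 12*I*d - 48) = 1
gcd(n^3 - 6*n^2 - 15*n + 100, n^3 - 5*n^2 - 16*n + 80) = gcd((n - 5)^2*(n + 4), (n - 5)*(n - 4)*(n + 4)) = n^2 - n - 20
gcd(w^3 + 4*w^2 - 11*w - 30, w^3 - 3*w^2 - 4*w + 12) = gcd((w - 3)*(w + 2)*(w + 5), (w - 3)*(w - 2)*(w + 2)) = w^2 - w - 6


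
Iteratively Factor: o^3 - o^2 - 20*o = (o - 5)*(o^2 + 4*o) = o*(o - 5)*(o + 4)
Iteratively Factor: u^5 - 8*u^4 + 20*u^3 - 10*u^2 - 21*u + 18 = (u - 2)*(u^4 - 6*u^3 + 8*u^2 + 6*u - 9) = (u - 3)*(u - 2)*(u^3 - 3*u^2 - u + 3) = (u - 3)*(u - 2)*(u + 1)*(u^2 - 4*u + 3) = (u - 3)^2*(u - 2)*(u + 1)*(u - 1)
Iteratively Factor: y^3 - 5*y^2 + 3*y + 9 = (y - 3)*(y^2 - 2*y - 3) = (y - 3)*(y + 1)*(y - 3)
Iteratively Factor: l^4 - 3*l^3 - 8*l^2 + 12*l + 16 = (l + 2)*(l^3 - 5*l^2 + 2*l + 8) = (l - 4)*(l + 2)*(l^2 - l - 2) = (l - 4)*(l - 2)*(l + 2)*(l + 1)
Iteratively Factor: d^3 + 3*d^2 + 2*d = (d)*(d^2 + 3*d + 2) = d*(d + 2)*(d + 1)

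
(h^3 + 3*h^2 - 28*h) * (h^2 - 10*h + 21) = h^5 - 7*h^4 - 37*h^3 + 343*h^2 - 588*h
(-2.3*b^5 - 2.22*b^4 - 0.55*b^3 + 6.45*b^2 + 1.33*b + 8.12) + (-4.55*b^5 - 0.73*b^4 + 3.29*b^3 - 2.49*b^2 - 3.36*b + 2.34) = -6.85*b^5 - 2.95*b^4 + 2.74*b^3 + 3.96*b^2 - 2.03*b + 10.46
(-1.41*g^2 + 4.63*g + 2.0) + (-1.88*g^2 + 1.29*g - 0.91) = -3.29*g^2 + 5.92*g + 1.09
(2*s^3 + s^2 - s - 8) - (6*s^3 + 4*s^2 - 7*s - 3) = -4*s^3 - 3*s^2 + 6*s - 5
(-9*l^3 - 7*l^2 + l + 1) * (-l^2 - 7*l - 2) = 9*l^5 + 70*l^4 + 66*l^3 + 6*l^2 - 9*l - 2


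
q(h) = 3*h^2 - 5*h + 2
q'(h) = 6*h - 5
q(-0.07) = 2.36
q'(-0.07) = -5.42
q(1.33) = 0.66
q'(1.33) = 2.98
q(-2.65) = 36.32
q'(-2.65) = -20.90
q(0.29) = 0.80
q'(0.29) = -3.26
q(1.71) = 2.22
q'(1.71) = 5.26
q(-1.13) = 11.48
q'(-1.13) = -11.78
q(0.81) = -0.08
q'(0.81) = -0.14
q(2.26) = 6.02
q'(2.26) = 8.56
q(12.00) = 374.00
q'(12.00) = 67.00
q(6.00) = 80.00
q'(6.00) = 31.00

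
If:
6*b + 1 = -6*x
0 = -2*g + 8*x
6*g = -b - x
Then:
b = -25/144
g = 1/36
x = 1/144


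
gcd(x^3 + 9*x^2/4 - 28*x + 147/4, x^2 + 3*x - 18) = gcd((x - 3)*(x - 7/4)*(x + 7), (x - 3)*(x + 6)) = x - 3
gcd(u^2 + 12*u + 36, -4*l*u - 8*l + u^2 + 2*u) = 1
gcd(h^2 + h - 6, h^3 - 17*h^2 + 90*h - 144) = 1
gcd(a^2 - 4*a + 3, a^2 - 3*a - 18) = 1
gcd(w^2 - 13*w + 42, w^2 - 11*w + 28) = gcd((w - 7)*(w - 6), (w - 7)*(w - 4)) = w - 7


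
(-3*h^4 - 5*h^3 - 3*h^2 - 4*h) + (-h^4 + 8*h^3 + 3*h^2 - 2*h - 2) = -4*h^4 + 3*h^3 - 6*h - 2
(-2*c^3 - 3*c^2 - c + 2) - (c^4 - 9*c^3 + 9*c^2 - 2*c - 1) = -c^4 + 7*c^3 - 12*c^2 + c + 3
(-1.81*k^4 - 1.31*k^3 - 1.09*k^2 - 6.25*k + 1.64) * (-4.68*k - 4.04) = 8.4708*k^5 + 13.4432*k^4 + 10.3936*k^3 + 33.6536*k^2 + 17.5748*k - 6.6256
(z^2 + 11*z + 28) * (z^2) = z^4 + 11*z^3 + 28*z^2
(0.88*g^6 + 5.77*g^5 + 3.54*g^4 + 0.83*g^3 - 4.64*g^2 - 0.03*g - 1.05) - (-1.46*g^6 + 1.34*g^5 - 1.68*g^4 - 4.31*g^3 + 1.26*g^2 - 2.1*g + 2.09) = 2.34*g^6 + 4.43*g^5 + 5.22*g^4 + 5.14*g^3 - 5.9*g^2 + 2.07*g - 3.14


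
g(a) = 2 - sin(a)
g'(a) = -cos(a)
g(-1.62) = 3.00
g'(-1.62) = 0.05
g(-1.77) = 2.98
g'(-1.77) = 0.20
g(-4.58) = 1.01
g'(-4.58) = 0.13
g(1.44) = 1.01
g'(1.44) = -0.13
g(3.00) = 1.86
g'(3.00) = 0.99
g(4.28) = 2.91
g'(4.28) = 0.42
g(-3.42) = 1.73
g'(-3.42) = 0.96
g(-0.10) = 2.10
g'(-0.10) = -1.00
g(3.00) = 1.86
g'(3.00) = 0.99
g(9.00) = 1.59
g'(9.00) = 0.91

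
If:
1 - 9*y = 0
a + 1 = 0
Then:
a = -1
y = 1/9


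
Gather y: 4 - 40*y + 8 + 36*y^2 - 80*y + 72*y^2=108*y^2 - 120*y + 12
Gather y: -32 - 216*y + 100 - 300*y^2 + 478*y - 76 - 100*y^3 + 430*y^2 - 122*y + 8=-100*y^3 + 130*y^2 + 140*y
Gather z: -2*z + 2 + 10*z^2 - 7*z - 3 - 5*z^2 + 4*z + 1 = 5*z^2 - 5*z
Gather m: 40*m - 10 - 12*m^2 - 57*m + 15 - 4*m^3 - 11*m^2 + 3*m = -4*m^3 - 23*m^2 - 14*m + 5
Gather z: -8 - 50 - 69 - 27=-154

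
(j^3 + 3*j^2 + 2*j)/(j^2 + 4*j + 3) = j*(j + 2)/(j + 3)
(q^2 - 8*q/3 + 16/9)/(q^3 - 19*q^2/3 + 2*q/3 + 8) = (q - 4/3)/(q^2 - 5*q - 6)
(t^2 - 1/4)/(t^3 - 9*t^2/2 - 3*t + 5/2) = (t + 1/2)/(t^2 - 4*t - 5)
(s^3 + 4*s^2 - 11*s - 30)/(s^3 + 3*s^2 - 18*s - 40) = (s - 3)/(s - 4)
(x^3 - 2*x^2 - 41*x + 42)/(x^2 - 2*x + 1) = (x^2 - x - 42)/(x - 1)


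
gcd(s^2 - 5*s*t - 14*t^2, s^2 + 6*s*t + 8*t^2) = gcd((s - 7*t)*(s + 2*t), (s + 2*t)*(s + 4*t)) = s + 2*t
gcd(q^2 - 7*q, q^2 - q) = q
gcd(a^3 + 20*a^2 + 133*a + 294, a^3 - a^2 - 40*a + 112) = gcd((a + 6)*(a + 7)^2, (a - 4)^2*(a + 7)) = a + 7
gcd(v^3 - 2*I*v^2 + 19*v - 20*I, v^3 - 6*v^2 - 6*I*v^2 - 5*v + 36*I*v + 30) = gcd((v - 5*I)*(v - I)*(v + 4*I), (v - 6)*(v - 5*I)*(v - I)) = v^2 - 6*I*v - 5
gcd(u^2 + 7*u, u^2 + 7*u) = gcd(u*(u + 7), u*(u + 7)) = u^2 + 7*u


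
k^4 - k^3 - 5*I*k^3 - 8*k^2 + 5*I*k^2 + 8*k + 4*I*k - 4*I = (k - 1)*(k - 2*I)^2*(k - I)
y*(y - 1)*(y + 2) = y^3 + y^2 - 2*y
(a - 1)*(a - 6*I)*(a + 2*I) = a^3 - a^2 - 4*I*a^2 + 12*a + 4*I*a - 12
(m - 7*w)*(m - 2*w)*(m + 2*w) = m^3 - 7*m^2*w - 4*m*w^2 + 28*w^3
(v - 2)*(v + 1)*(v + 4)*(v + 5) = v^4 + 8*v^3 + 9*v^2 - 38*v - 40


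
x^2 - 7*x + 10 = (x - 5)*(x - 2)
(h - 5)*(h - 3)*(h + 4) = h^3 - 4*h^2 - 17*h + 60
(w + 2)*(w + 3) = w^2 + 5*w + 6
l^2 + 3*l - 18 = (l - 3)*(l + 6)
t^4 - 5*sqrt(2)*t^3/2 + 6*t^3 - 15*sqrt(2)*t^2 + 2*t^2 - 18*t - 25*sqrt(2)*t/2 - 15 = (t + 5)*(t - 3*sqrt(2))*(sqrt(2)*t/2 + sqrt(2)/2)*(sqrt(2)*t + 1)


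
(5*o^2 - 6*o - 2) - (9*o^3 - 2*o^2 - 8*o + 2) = -9*o^3 + 7*o^2 + 2*o - 4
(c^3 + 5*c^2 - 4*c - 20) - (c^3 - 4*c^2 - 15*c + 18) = 9*c^2 + 11*c - 38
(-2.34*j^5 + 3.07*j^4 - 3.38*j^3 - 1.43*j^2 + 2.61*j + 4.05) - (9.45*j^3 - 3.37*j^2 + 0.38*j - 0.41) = -2.34*j^5 + 3.07*j^4 - 12.83*j^3 + 1.94*j^2 + 2.23*j + 4.46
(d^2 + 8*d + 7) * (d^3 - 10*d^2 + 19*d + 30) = d^5 - 2*d^4 - 54*d^3 + 112*d^2 + 373*d + 210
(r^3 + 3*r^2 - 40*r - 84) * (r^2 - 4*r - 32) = r^5 - r^4 - 84*r^3 - 20*r^2 + 1616*r + 2688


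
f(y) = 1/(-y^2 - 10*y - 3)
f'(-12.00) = -0.02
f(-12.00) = -0.04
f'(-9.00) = -0.22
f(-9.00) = 0.17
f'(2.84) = 0.01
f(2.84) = -0.03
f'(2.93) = 0.01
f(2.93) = -0.02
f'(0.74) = 0.10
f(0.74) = -0.09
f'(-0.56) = 1.70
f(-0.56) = 0.44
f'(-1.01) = 0.22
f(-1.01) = 0.16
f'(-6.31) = -0.01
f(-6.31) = 0.05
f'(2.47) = 0.01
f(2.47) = -0.03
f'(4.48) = 0.00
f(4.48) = -0.01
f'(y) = (2*y + 10)/(-y^2 - 10*y - 3)^2 = 2*(y + 5)/(y^2 + 10*y + 3)^2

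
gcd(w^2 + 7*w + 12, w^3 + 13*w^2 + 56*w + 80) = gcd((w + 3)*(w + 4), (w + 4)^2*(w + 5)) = w + 4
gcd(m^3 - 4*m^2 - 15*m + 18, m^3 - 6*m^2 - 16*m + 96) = m - 6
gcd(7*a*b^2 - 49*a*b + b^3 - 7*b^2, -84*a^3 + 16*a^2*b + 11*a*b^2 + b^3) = 7*a + b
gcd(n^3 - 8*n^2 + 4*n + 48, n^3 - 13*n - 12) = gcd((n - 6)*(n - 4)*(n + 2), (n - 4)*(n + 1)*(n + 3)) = n - 4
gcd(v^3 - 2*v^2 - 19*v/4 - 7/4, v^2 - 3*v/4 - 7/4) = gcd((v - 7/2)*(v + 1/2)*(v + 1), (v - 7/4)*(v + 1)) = v + 1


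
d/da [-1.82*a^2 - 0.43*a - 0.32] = -3.64*a - 0.43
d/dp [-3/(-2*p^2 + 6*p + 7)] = 6*(3 - 2*p)/(-2*p^2 + 6*p + 7)^2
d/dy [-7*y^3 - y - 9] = -21*y^2 - 1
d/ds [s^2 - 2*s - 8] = 2*s - 2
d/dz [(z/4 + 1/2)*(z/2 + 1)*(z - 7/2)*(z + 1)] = z^3/2 + 9*z^2/16 - 19*z/8 - 3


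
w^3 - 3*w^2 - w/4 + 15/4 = (w - 5/2)*(w - 3/2)*(w + 1)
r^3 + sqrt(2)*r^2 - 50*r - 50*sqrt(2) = (r - 5*sqrt(2))*(r + sqrt(2))*(r + 5*sqrt(2))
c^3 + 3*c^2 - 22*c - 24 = (c - 4)*(c + 1)*(c + 6)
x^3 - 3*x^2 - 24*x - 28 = (x - 7)*(x + 2)^2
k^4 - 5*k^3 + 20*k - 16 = (k - 4)*(k - 2)*(k - 1)*(k + 2)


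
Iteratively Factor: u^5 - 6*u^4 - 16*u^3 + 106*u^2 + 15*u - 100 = (u + 1)*(u^4 - 7*u^3 - 9*u^2 + 115*u - 100) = (u + 1)*(u + 4)*(u^3 - 11*u^2 + 35*u - 25) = (u - 5)*(u + 1)*(u + 4)*(u^2 - 6*u + 5) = (u - 5)*(u - 1)*(u + 1)*(u + 4)*(u - 5)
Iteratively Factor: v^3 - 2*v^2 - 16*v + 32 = (v + 4)*(v^2 - 6*v + 8) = (v - 2)*(v + 4)*(v - 4)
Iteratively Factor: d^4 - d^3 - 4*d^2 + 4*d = (d - 1)*(d^3 - 4*d) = (d - 2)*(d - 1)*(d^2 + 2*d) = (d - 2)*(d - 1)*(d + 2)*(d)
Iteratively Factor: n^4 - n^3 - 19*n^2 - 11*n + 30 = (n + 3)*(n^3 - 4*n^2 - 7*n + 10) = (n + 2)*(n + 3)*(n^2 - 6*n + 5) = (n - 1)*(n + 2)*(n + 3)*(n - 5)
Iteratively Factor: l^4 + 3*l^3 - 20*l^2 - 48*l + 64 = (l - 1)*(l^3 + 4*l^2 - 16*l - 64) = (l - 4)*(l - 1)*(l^2 + 8*l + 16) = (l - 4)*(l - 1)*(l + 4)*(l + 4)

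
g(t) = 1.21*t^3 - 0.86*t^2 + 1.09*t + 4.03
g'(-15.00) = 843.64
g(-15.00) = -4289.57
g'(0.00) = 1.09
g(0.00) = 4.03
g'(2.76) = 23.99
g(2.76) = 25.93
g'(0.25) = 0.89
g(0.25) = 4.27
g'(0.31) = 0.91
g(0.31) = 4.32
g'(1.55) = 7.15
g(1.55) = 8.16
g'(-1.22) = 8.59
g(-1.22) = -0.78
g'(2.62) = 21.50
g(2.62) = 22.74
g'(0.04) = 1.03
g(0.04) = 4.07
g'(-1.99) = 18.89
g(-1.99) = -11.08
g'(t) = 3.63*t^2 - 1.72*t + 1.09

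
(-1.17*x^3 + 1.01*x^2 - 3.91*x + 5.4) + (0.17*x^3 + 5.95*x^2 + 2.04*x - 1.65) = -1.0*x^3 + 6.96*x^2 - 1.87*x + 3.75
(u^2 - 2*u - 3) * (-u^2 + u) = -u^4 + 3*u^3 + u^2 - 3*u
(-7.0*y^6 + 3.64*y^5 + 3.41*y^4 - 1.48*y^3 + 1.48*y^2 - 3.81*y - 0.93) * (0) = 0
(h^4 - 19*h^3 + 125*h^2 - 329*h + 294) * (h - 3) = h^5 - 22*h^4 + 182*h^3 - 704*h^2 + 1281*h - 882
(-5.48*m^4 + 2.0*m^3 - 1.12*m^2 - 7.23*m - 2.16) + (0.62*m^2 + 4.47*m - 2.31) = -5.48*m^4 + 2.0*m^3 - 0.5*m^2 - 2.76*m - 4.47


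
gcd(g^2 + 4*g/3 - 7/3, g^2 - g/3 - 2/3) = g - 1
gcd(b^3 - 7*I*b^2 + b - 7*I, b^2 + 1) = b^2 + 1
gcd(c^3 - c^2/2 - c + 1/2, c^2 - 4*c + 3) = c - 1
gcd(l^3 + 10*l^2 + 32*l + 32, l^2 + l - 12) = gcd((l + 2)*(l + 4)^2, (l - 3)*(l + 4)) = l + 4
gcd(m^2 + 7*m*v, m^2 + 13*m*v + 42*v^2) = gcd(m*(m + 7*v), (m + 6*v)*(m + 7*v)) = m + 7*v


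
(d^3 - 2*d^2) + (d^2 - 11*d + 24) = d^3 - d^2 - 11*d + 24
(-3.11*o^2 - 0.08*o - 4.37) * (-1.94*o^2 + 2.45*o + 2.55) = 6.0334*o^4 - 7.4643*o^3 + 0.3513*o^2 - 10.9105*o - 11.1435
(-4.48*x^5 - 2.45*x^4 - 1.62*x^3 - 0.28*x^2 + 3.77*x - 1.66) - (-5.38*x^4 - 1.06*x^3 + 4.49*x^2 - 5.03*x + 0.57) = -4.48*x^5 + 2.93*x^4 - 0.56*x^3 - 4.77*x^2 + 8.8*x - 2.23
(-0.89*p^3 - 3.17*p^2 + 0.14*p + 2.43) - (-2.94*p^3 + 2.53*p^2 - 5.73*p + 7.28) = 2.05*p^3 - 5.7*p^2 + 5.87*p - 4.85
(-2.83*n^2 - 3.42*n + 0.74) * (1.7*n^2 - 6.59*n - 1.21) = -4.811*n^4 + 12.8357*n^3 + 27.2201*n^2 - 0.7384*n - 0.8954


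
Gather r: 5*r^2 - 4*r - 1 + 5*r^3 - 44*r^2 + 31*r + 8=5*r^3 - 39*r^2 + 27*r + 7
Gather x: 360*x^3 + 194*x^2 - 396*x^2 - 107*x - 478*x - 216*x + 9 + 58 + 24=360*x^3 - 202*x^2 - 801*x + 91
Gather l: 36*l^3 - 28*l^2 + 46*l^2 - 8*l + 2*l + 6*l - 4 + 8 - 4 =36*l^3 + 18*l^2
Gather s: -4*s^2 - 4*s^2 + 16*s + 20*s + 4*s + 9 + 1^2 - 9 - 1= -8*s^2 + 40*s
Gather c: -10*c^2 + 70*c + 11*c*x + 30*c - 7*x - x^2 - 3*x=-10*c^2 + c*(11*x + 100) - x^2 - 10*x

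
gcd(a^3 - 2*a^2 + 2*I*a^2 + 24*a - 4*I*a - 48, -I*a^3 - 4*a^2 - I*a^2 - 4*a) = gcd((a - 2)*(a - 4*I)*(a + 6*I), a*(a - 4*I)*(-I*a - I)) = a - 4*I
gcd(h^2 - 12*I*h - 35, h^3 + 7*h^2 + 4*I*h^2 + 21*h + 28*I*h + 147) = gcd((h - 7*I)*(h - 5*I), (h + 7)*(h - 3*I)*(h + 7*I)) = 1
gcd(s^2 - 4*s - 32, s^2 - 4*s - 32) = s^2 - 4*s - 32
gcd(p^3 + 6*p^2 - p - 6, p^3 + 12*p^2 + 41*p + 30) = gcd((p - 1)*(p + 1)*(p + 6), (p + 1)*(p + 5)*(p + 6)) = p^2 + 7*p + 6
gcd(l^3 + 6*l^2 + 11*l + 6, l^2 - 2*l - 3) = l + 1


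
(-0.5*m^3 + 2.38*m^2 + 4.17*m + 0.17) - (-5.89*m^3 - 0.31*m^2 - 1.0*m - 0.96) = 5.39*m^3 + 2.69*m^2 + 5.17*m + 1.13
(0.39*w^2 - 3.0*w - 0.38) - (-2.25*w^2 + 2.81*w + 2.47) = 2.64*w^2 - 5.81*w - 2.85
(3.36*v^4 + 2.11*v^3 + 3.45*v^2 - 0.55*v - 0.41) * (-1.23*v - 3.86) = -4.1328*v^5 - 15.5649*v^4 - 12.3881*v^3 - 12.6405*v^2 + 2.6273*v + 1.5826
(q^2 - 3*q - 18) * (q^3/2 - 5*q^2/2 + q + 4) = q^5/2 - 4*q^4 - q^3/2 + 46*q^2 - 30*q - 72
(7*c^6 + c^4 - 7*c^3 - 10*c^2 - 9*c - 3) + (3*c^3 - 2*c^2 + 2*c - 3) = 7*c^6 + c^4 - 4*c^3 - 12*c^2 - 7*c - 6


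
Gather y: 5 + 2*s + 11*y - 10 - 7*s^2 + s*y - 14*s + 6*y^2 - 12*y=-7*s^2 - 12*s + 6*y^2 + y*(s - 1) - 5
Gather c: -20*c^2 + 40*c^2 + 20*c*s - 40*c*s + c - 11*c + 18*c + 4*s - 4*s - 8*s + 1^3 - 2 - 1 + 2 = 20*c^2 + c*(8 - 20*s) - 8*s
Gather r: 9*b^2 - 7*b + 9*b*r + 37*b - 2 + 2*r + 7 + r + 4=9*b^2 + 30*b + r*(9*b + 3) + 9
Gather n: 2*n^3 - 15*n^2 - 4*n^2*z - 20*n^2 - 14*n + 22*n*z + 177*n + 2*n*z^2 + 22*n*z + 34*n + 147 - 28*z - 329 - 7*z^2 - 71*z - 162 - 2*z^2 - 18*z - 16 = 2*n^3 + n^2*(-4*z - 35) + n*(2*z^2 + 44*z + 197) - 9*z^2 - 117*z - 360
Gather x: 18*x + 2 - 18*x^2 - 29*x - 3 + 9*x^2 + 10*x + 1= -9*x^2 - x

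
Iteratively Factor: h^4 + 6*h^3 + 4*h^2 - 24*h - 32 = (h + 4)*(h^3 + 2*h^2 - 4*h - 8) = (h + 2)*(h + 4)*(h^2 - 4) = (h - 2)*(h + 2)*(h + 4)*(h + 2)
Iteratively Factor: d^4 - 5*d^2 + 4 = (d + 2)*(d^3 - 2*d^2 - d + 2) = (d + 1)*(d + 2)*(d^2 - 3*d + 2) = (d - 1)*(d + 1)*(d + 2)*(d - 2)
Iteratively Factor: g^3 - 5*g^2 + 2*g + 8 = (g - 2)*(g^2 - 3*g - 4) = (g - 2)*(g + 1)*(g - 4)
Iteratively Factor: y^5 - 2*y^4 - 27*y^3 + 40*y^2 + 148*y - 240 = (y - 2)*(y^4 - 27*y^2 - 14*y + 120) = (y - 5)*(y - 2)*(y^3 + 5*y^2 - 2*y - 24) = (y - 5)*(y - 2)*(y + 4)*(y^2 + y - 6) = (y - 5)*(y - 2)^2*(y + 4)*(y + 3)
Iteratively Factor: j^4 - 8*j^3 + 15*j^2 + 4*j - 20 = (j - 5)*(j^3 - 3*j^2 + 4) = (j - 5)*(j + 1)*(j^2 - 4*j + 4) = (j - 5)*(j - 2)*(j + 1)*(j - 2)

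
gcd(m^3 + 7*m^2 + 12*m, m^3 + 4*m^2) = m^2 + 4*m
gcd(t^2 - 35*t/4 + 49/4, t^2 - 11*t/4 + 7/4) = t - 7/4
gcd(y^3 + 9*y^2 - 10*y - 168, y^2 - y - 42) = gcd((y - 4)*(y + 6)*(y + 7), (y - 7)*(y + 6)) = y + 6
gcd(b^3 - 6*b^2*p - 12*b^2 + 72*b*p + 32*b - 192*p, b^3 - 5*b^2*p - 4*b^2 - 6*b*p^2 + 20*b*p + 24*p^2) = -b^2 + 6*b*p + 4*b - 24*p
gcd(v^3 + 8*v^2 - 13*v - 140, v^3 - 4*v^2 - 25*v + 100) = v^2 + v - 20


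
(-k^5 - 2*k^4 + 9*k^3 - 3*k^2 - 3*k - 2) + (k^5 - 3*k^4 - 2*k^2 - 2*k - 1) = -5*k^4 + 9*k^3 - 5*k^2 - 5*k - 3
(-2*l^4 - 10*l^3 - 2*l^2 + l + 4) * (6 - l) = 2*l^5 - 2*l^4 - 58*l^3 - 13*l^2 + 2*l + 24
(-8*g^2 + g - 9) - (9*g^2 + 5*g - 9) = -17*g^2 - 4*g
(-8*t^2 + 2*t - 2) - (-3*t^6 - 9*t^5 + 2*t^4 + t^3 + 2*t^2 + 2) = 3*t^6 + 9*t^5 - 2*t^4 - t^3 - 10*t^2 + 2*t - 4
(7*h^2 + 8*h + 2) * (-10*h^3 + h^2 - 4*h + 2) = -70*h^5 - 73*h^4 - 40*h^3 - 16*h^2 + 8*h + 4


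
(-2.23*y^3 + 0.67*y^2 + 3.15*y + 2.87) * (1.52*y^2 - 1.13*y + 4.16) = -3.3896*y^5 + 3.5383*y^4 - 5.2459*y^3 + 3.5901*y^2 + 9.8609*y + 11.9392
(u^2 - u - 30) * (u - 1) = u^3 - 2*u^2 - 29*u + 30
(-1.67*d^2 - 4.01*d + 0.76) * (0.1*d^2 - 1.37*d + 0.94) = -0.167*d^4 + 1.8869*d^3 + 3.9999*d^2 - 4.8106*d + 0.7144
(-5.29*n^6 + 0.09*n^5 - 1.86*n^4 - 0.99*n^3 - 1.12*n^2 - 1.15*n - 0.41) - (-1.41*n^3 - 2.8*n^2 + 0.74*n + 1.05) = -5.29*n^6 + 0.09*n^5 - 1.86*n^4 + 0.42*n^3 + 1.68*n^2 - 1.89*n - 1.46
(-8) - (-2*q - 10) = 2*q + 2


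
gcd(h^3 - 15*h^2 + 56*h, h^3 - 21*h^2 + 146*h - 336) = h^2 - 15*h + 56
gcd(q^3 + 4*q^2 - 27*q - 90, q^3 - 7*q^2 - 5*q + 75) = q^2 - 2*q - 15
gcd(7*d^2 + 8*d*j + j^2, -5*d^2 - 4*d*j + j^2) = d + j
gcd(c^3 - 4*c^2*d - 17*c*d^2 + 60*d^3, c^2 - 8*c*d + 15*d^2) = c^2 - 8*c*d + 15*d^2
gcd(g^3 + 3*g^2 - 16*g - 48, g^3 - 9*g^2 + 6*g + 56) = g - 4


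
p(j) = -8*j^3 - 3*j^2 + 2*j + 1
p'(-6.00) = -826.00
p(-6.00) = 1609.00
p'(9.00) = -1996.00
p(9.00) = -6056.00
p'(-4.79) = -519.92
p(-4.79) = 801.81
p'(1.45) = -57.16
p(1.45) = -26.80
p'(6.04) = -909.80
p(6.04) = -1859.16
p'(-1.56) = -47.05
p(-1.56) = 20.95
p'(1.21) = -40.40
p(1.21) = -15.14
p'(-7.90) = -1448.44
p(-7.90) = 3742.28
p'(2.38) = -148.23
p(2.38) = -119.08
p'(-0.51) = -1.18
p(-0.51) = 0.26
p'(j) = -24*j^2 - 6*j + 2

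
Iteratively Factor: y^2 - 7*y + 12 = (y - 4)*(y - 3)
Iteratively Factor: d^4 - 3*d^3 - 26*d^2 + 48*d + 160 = (d - 5)*(d^3 + 2*d^2 - 16*d - 32) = (d - 5)*(d + 2)*(d^2 - 16) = (d - 5)*(d + 2)*(d + 4)*(d - 4)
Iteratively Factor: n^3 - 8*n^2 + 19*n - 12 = (n - 4)*(n^2 - 4*n + 3) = (n - 4)*(n - 3)*(n - 1)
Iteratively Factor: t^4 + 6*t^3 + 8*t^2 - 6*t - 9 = (t + 1)*(t^3 + 5*t^2 + 3*t - 9) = (t + 1)*(t + 3)*(t^2 + 2*t - 3) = (t + 1)*(t + 3)^2*(t - 1)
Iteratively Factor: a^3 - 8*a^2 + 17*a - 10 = (a - 2)*(a^2 - 6*a + 5) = (a - 5)*(a - 2)*(a - 1)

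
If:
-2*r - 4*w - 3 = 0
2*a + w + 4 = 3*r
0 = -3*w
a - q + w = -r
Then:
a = -17/4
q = -23/4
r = -3/2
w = 0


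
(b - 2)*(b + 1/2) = b^2 - 3*b/2 - 1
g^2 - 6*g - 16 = (g - 8)*(g + 2)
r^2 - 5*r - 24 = (r - 8)*(r + 3)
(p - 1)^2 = p^2 - 2*p + 1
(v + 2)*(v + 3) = v^2 + 5*v + 6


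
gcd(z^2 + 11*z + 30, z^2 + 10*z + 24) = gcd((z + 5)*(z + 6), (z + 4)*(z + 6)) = z + 6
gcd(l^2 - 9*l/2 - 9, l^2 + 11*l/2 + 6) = l + 3/2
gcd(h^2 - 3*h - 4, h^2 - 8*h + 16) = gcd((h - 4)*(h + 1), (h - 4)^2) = h - 4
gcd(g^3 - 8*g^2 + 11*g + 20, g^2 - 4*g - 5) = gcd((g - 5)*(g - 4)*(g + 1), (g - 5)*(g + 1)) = g^2 - 4*g - 5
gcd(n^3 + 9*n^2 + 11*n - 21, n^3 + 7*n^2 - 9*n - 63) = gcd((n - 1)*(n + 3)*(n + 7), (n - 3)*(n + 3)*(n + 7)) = n^2 + 10*n + 21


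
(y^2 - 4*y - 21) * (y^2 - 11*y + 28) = y^4 - 15*y^3 + 51*y^2 + 119*y - 588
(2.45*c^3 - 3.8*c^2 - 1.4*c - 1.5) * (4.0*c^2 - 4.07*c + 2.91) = 9.8*c^5 - 25.1715*c^4 + 16.9955*c^3 - 11.36*c^2 + 2.031*c - 4.365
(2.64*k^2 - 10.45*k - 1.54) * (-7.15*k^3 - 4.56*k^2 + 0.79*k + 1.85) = -18.876*k^5 + 62.6791*k^4 + 60.7486*k^3 + 3.6509*k^2 - 20.5491*k - 2.849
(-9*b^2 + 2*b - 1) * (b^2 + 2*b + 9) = -9*b^4 - 16*b^3 - 78*b^2 + 16*b - 9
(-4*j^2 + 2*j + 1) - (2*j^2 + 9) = -6*j^2 + 2*j - 8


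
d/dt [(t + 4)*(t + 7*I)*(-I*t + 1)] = -3*I*t^2 + 8*t*(2 - I) + 32 + 7*I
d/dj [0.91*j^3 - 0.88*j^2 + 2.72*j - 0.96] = 2.73*j^2 - 1.76*j + 2.72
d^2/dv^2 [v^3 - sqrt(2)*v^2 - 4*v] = 6*v - 2*sqrt(2)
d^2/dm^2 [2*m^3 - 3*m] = 12*m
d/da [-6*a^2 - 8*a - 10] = -12*a - 8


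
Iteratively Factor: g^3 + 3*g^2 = (g + 3)*(g^2) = g*(g + 3)*(g)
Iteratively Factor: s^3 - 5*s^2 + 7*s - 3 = (s - 1)*(s^2 - 4*s + 3) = (s - 3)*(s - 1)*(s - 1)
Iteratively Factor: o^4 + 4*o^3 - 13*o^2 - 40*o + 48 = (o - 3)*(o^3 + 7*o^2 + 8*o - 16) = (o - 3)*(o - 1)*(o^2 + 8*o + 16) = (o - 3)*(o - 1)*(o + 4)*(o + 4)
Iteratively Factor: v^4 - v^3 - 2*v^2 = (v)*(v^3 - v^2 - 2*v) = v*(v + 1)*(v^2 - 2*v) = v*(v - 2)*(v + 1)*(v)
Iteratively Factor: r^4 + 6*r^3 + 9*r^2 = (r + 3)*(r^3 + 3*r^2) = (r + 3)^2*(r^2) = r*(r + 3)^2*(r)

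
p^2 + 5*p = p*(p + 5)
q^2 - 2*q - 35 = (q - 7)*(q + 5)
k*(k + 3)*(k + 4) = k^3 + 7*k^2 + 12*k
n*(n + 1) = n^2 + n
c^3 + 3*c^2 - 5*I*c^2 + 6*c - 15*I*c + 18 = (c + 3)*(c - 6*I)*(c + I)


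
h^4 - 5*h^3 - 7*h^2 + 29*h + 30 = (h - 5)*(h - 3)*(h + 1)*(h + 2)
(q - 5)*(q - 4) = q^2 - 9*q + 20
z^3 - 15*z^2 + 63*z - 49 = (z - 7)^2*(z - 1)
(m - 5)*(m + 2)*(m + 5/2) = m^3 - m^2/2 - 35*m/2 - 25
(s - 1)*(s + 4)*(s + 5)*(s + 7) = s^4 + 15*s^3 + 67*s^2 + 57*s - 140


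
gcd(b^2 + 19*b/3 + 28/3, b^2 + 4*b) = b + 4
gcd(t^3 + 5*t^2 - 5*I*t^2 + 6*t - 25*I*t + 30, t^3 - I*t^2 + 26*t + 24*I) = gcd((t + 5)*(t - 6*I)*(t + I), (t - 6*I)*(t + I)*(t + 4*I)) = t^2 - 5*I*t + 6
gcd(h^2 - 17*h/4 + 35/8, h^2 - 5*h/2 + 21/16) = h - 7/4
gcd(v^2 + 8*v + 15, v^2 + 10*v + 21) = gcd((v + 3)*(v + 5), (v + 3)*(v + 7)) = v + 3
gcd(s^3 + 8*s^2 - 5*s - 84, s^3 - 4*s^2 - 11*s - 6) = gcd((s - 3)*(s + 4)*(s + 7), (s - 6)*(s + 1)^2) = 1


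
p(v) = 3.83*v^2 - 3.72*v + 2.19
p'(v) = 7.66*v - 3.72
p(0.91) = 1.98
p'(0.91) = 3.25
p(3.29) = 31.41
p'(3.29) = 21.48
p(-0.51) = 5.08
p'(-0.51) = -7.63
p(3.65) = 39.64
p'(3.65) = 24.24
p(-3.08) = 49.98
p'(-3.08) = -27.31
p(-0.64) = 6.14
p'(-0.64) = -8.62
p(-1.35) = 14.19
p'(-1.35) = -14.06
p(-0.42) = 4.43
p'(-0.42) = -6.94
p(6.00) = 117.75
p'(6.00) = 42.24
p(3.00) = 25.50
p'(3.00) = 19.26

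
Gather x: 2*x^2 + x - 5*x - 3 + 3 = 2*x^2 - 4*x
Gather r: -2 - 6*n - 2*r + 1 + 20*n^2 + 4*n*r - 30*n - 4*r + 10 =20*n^2 - 36*n + r*(4*n - 6) + 9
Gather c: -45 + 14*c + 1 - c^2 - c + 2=-c^2 + 13*c - 42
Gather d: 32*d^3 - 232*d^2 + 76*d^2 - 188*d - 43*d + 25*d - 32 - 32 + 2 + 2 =32*d^3 - 156*d^2 - 206*d - 60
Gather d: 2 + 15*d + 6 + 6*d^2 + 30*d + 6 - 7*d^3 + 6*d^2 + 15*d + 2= -7*d^3 + 12*d^2 + 60*d + 16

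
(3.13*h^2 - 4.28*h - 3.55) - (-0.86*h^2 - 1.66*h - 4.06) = 3.99*h^2 - 2.62*h + 0.51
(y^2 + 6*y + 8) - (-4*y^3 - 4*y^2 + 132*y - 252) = 4*y^3 + 5*y^2 - 126*y + 260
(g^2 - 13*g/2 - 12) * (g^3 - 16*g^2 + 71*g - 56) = g^5 - 45*g^4/2 + 163*g^3 - 651*g^2/2 - 488*g + 672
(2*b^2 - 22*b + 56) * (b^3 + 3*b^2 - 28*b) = 2*b^5 - 16*b^4 - 66*b^3 + 784*b^2 - 1568*b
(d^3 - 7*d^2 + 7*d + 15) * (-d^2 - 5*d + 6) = -d^5 + 2*d^4 + 34*d^3 - 92*d^2 - 33*d + 90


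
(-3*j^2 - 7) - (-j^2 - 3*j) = -2*j^2 + 3*j - 7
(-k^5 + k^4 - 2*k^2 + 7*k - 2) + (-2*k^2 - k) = -k^5 + k^4 - 4*k^2 + 6*k - 2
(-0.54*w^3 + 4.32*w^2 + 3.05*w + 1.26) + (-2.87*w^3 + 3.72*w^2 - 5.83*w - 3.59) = -3.41*w^3 + 8.04*w^2 - 2.78*w - 2.33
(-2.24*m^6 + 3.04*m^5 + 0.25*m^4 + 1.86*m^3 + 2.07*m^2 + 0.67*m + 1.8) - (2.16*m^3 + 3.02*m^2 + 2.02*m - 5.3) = -2.24*m^6 + 3.04*m^5 + 0.25*m^4 - 0.3*m^3 - 0.95*m^2 - 1.35*m + 7.1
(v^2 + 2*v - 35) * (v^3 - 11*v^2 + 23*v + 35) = v^5 - 9*v^4 - 34*v^3 + 466*v^2 - 735*v - 1225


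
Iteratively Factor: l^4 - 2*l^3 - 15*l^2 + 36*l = (l - 3)*(l^3 + l^2 - 12*l) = l*(l - 3)*(l^2 + l - 12) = l*(l - 3)^2*(l + 4)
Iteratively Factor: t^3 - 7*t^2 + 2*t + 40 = (t - 5)*(t^2 - 2*t - 8) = (t - 5)*(t + 2)*(t - 4)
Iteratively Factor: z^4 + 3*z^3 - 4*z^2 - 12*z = (z + 2)*(z^3 + z^2 - 6*z) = (z + 2)*(z + 3)*(z^2 - 2*z) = z*(z + 2)*(z + 3)*(z - 2)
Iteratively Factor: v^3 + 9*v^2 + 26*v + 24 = (v + 3)*(v^2 + 6*v + 8) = (v + 3)*(v + 4)*(v + 2)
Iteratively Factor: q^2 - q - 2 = (q + 1)*(q - 2)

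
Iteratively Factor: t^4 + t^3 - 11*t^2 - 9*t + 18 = (t - 1)*(t^3 + 2*t^2 - 9*t - 18) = (t - 3)*(t - 1)*(t^2 + 5*t + 6) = (t - 3)*(t - 1)*(t + 2)*(t + 3)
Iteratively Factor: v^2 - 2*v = (v)*(v - 2)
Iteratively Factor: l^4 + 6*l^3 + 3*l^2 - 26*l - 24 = (l - 2)*(l^3 + 8*l^2 + 19*l + 12) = (l - 2)*(l + 1)*(l^2 + 7*l + 12) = (l - 2)*(l + 1)*(l + 3)*(l + 4)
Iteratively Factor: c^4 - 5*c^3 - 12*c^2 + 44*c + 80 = (c + 2)*(c^3 - 7*c^2 + 2*c + 40) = (c - 4)*(c + 2)*(c^2 - 3*c - 10) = (c - 4)*(c + 2)^2*(c - 5)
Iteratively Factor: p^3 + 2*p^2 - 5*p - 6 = (p - 2)*(p^2 + 4*p + 3) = (p - 2)*(p + 1)*(p + 3)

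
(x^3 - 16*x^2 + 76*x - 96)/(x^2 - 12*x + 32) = (x^2 - 8*x + 12)/(x - 4)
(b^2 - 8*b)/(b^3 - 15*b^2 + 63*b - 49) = b*(b - 8)/(b^3 - 15*b^2 + 63*b - 49)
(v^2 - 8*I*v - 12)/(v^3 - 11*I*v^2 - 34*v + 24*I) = (v - 2*I)/(v^2 - 5*I*v - 4)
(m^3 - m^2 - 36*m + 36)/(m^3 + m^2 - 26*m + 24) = (m - 6)/(m - 4)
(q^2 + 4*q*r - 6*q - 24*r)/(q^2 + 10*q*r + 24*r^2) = (q - 6)/(q + 6*r)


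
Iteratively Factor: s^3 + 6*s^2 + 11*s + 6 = (s + 3)*(s^2 + 3*s + 2) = (s + 2)*(s + 3)*(s + 1)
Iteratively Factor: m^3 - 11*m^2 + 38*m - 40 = (m - 4)*(m^2 - 7*m + 10) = (m - 5)*(m - 4)*(m - 2)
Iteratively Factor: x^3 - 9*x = (x - 3)*(x^2 + 3*x) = (x - 3)*(x + 3)*(x)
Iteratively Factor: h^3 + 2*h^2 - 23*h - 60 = (h + 3)*(h^2 - h - 20) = (h + 3)*(h + 4)*(h - 5)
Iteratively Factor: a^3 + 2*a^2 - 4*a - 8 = (a + 2)*(a^2 - 4) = (a - 2)*(a + 2)*(a + 2)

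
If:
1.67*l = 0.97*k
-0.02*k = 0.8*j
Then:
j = -0.0430412371134021*l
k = 1.72164948453608*l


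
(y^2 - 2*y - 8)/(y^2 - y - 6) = (y - 4)/(y - 3)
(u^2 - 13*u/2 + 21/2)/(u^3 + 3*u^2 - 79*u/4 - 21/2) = 2*(u - 3)/(2*u^2 + 13*u + 6)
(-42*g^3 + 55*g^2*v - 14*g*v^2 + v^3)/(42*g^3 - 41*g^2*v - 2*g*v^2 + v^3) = (-6*g + v)/(6*g + v)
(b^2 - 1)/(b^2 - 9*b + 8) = (b + 1)/(b - 8)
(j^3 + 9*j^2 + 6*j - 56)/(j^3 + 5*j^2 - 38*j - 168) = (j - 2)/(j - 6)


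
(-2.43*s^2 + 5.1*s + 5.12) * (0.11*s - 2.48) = -0.2673*s^3 + 6.5874*s^2 - 12.0848*s - 12.6976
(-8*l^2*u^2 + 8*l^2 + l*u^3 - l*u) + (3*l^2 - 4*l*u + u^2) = -8*l^2*u^2 + 11*l^2 + l*u^3 - 5*l*u + u^2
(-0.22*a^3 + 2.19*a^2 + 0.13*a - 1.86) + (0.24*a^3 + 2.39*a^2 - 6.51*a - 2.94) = 0.02*a^3 + 4.58*a^2 - 6.38*a - 4.8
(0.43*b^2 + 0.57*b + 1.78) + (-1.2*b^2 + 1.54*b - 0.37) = -0.77*b^2 + 2.11*b + 1.41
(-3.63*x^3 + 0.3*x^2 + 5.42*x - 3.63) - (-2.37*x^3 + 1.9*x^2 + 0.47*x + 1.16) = -1.26*x^3 - 1.6*x^2 + 4.95*x - 4.79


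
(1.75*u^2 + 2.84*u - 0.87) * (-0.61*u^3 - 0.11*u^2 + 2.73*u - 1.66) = -1.0675*u^5 - 1.9249*u^4 + 4.9958*u^3 + 4.9439*u^2 - 7.0895*u + 1.4442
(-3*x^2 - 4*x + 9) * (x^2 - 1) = -3*x^4 - 4*x^3 + 12*x^2 + 4*x - 9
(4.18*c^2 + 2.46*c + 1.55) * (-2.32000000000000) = -9.6976*c^2 - 5.7072*c - 3.596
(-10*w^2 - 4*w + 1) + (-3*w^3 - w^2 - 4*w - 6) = -3*w^3 - 11*w^2 - 8*w - 5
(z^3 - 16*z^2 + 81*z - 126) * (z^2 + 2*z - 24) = z^5 - 14*z^4 + 25*z^3 + 420*z^2 - 2196*z + 3024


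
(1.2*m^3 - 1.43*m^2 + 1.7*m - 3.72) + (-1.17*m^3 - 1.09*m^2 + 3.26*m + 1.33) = 0.03*m^3 - 2.52*m^2 + 4.96*m - 2.39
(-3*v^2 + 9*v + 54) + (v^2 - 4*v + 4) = -2*v^2 + 5*v + 58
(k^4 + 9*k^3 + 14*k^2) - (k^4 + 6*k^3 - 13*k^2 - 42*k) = 3*k^3 + 27*k^2 + 42*k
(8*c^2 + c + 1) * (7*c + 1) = 56*c^3 + 15*c^2 + 8*c + 1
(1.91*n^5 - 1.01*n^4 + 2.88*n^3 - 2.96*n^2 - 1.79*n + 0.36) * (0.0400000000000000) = 0.0764*n^5 - 0.0404*n^4 + 0.1152*n^3 - 0.1184*n^2 - 0.0716*n + 0.0144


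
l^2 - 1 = (l - 1)*(l + 1)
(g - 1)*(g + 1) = g^2 - 1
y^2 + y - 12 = (y - 3)*(y + 4)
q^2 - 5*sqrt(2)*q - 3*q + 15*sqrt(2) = (q - 3)*(q - 5*sqrt(2))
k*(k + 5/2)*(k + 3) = k^3 + 11*k^2/2 + 15*k/2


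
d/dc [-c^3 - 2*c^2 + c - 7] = -3*c^2 - 4*c + 1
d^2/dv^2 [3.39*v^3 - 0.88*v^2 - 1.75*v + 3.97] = 20.34*v - 1.76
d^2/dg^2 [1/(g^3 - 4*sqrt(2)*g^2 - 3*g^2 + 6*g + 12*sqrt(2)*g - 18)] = 2*((-3*g + 3 + 4*sqrt(2))*(g^3 - 4*sqrt(2)*g^2 - 3*g^2 + 6*g + 12*sqrt(2)*g - 18) + (3*g^2 - 8*sqrt(2)*g - 6*g + 6 + 12*sqrt(2))^2)/(g^3 - 4*sqrt(2)*g^2 - 3*g^2 + 6*g + 12*sqrt(2)*g - 18)^3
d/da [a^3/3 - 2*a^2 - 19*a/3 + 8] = a^2 - 4*a - 19/3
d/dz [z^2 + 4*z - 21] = 2*z + 4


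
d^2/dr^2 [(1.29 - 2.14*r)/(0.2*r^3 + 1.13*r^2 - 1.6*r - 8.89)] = (-0.5136*r^5 - 2.28264*r^4 - 2.170092*r^3 - 38.252634*r^2 - 129.218988*r + 93.401426)/(0.008*r^9 + 0.1356*r^8 + 0.57414*r^7 - 1.793503*r^6 - 16.64796*r^5 - 8.30772299999999*r^4 + 139.76198*r^3 + 199.643619*r^2 - 379.35408*r - 702.595369)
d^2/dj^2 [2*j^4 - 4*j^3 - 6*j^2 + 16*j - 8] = 24*j^2 - 24*j - 12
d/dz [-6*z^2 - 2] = -12*z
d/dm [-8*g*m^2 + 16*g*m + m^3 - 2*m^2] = -16*g*m + 16*g + 3*m^2 - 4*m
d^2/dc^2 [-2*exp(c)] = -2*exp(c)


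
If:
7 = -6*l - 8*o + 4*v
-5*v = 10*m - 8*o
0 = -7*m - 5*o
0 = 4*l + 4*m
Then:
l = -175/6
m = 175/6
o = -245/6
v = -371/3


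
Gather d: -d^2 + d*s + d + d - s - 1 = -d^2 + d*(s + 2) - s - 1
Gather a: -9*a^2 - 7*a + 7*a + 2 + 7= 9 - 9*a^2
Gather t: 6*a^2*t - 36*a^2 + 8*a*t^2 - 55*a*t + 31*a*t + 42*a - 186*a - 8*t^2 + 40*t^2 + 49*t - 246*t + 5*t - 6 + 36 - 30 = -36*a^2 - 144*a + t^2*(8*a + 32) + t*(6*a^2 - 24*a - 192)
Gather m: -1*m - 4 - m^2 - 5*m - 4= -m^2 - 6*m - 8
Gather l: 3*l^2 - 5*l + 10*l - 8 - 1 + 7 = 3*l^2 + 5*l - 2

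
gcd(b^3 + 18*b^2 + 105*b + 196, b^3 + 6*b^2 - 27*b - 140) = b^2 + 11*b + 28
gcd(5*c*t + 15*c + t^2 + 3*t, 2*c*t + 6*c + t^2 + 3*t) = t + 3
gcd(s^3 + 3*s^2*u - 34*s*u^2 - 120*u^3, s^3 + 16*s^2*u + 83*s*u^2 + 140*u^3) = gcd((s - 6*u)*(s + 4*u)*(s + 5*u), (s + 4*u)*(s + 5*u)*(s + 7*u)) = s^2 + 9*s*u + 20*u^2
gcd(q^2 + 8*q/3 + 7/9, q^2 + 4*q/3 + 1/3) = q + 1/3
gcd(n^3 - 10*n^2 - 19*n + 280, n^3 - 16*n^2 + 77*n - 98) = n - 7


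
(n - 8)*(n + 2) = n^2 - 6*n - 16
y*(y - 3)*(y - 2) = y^3 - 5*y^2 + 6*y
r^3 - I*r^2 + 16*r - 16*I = (r - 4*I)*(r - I)*(r + 4*I)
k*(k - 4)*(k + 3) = k^3 - k^2 - 12*k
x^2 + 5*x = x*(x + 5)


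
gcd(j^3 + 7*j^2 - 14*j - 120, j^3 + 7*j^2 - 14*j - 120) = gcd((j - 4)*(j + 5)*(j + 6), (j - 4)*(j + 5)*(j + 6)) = j^3 + 7*j^2 - 14*j - 120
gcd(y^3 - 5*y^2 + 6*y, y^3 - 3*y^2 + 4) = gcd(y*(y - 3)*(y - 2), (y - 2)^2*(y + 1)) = y - 2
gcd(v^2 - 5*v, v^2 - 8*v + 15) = v - 5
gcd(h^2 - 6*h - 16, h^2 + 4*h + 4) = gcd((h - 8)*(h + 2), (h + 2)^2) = h + 2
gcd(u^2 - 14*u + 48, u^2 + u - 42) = u - 6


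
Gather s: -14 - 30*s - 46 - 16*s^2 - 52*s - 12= -16*s^2 - 82*s - 72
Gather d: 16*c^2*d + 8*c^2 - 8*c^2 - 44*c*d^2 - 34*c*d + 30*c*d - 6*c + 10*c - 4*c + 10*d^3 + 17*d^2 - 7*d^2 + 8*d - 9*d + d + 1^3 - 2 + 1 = 10*d^3 + d^2*(10 - 44*c) + d*(16*c^2 - 4*c)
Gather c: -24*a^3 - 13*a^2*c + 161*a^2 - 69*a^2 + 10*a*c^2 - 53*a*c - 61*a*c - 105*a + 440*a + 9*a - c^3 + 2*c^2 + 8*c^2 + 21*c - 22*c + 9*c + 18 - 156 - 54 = -24*a^3 + 92*a^2 + 344*a - c^3 + c^2*(10*a + 10) + c*(-13*a^2 - 114*a + 8) - 192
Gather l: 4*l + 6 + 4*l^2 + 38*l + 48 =4*l^2 + 42*l + 54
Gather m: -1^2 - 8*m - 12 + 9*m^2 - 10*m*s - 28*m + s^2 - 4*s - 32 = 9*m^2 + m*(-10*s - 36) + s^2 - 4*s - 45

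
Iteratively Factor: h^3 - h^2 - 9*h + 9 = (h - 1)*(h^2 - 9) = (h - 1)*(h + 3)*(h - 3)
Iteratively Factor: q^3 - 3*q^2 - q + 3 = (q + 1)*(q^2 - 4*q + 3) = (q - 3)*(q + 1)*(q - 1)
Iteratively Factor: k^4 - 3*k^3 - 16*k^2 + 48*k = (k - 3)*(k^3 - 16*k) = k*(k - 3)*(k^2 - 16) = k*(k - 4)*(k - 3)*(k + 4)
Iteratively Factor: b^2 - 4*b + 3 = (b - 1)*(b - 3)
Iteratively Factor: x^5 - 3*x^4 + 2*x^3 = (x)*(x^4 - 3*x^3 + 2*x^2) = x^2*(x^3 - 3*x^2 + 2*x) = x^2*(x - 2)*(x^2 - x) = x^3*(x - 2)*(x - 1)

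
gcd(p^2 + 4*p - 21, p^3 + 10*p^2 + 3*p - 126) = p^2 + 4*p - 21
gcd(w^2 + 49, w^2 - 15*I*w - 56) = w - 7*I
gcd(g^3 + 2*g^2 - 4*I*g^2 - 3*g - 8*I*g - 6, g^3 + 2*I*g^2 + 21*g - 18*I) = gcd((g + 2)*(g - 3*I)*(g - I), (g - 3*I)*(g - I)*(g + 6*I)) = g^2 - 4*I*g - 3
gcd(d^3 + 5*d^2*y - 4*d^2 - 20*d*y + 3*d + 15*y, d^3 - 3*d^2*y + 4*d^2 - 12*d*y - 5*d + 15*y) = d - 1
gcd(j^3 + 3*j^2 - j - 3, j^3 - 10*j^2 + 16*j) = 1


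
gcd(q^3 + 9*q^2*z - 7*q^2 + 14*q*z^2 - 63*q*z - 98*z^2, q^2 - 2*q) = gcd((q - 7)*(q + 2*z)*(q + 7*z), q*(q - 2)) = 1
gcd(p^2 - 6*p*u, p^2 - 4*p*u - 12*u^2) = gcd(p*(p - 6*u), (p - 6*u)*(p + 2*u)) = p - 6*u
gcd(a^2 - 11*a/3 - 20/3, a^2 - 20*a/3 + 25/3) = a - 5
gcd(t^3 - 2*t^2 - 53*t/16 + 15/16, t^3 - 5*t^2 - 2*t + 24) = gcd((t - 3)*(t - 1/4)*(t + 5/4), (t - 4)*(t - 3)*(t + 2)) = t - 3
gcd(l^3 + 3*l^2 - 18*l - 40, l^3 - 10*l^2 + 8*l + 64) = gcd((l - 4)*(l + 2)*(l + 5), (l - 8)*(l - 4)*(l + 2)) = l^2 - 2*l - 8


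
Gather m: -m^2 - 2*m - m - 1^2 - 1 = -m^2 - 3*m - 2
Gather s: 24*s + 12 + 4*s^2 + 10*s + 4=4*s^2 + 34*s + 16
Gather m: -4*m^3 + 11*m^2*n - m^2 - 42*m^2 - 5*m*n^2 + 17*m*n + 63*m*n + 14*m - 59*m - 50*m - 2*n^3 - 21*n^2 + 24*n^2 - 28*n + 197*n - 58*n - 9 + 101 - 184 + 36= -4*m^3 + m^2*(11*n - 43) + m*(-5*n^2 + 80*n - 95) - 2*n^3 + 3*n^2 + 111*n - 56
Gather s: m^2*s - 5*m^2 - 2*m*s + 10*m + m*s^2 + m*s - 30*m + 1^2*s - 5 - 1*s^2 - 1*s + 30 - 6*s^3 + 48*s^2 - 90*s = -5*m^2 - 20*m - 6*s^3 + s^2*(m + 47) + s*(m^2 - m - 90) + 25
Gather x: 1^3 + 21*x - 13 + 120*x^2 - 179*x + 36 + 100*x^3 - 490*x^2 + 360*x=100*x^3 - 370*x^2 + 202*x + 24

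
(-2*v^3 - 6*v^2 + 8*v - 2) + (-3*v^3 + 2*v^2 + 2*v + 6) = -5*v^3 - 4*v^2 + 10*v + 4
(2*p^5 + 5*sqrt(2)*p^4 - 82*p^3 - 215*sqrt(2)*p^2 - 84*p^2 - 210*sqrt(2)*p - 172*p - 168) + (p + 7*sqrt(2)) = 2*p^5 + 5*sqrt(2)*p^4 - 82*p^3 - 215*sqrt(2)*p^2 - 84*p^2 - 210*sqrt(2)*p - 171*p - 168 + 7*sqrt(2)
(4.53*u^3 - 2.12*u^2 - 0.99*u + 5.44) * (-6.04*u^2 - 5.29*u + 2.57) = -27.3612*u^5 - 11.1589*u^4 + 28.8365*u^3 - 33.0689*u^2 - 31.3219*u + 13.9808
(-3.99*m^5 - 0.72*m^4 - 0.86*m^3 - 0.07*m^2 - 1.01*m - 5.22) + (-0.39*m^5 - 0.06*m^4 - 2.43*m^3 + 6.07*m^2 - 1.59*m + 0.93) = -4.38*m^5 - 0.78*m^4 - 3.29*m^3 + 6.0*m^2 - 2.6*m - 4.29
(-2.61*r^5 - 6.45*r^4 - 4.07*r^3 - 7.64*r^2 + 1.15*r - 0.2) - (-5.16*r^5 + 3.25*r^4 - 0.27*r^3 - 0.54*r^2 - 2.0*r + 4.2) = 2.55*r^5 - 9.7*r^4 - 3.8*r^3 - 7.1*r^2 + 3.15*r - 4.4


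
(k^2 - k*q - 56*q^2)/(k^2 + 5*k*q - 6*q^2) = (k^2 - k*q - 56*q^2)/(k^2 + 5*k*q - 6*q^2)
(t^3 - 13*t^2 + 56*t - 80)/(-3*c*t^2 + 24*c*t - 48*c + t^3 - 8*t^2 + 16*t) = (t - 5)/(-3*c + t)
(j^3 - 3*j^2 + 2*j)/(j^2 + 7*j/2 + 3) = 2*j*(j^2 - 3*j + 2)/(2*j^2 + 7*j + 6)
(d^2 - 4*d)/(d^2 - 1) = d*(d - 4)/(d^2 - 1)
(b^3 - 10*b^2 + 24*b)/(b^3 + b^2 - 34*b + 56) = b*(b - 6)/(b^2 + 5*b - 14)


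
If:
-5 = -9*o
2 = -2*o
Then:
No Solution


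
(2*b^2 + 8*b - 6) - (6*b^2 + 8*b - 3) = -4*b^2 - 3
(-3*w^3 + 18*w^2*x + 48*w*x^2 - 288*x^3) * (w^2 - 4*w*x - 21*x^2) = -3*w^5 + 30*w^4*x + 39*w^3*x^2 - 858*w^2*x^3 + 144*w*x^4 + 6048*x^5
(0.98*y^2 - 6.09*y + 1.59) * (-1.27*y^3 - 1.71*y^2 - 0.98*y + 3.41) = -1.2446*y^5 + 6.0585*y^4 + 7.4342*y^3 + 6.5911*y^2 - 22.3251*y + 5.4219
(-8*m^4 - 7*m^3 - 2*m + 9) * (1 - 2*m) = 16*m^5 + 6*m^4 - 7*m^3 + 4*m^2 - 20*m + 9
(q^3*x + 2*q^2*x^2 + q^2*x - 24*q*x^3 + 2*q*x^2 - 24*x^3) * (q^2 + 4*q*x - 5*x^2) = q^5*x + 6*q^4*x^2 + q^4*x - 21*q^3*x^3 + 6*q^3*x^2 - 106*q^2*x^4 - 21*q^2*x^3 + 120*q*x^5 - 106*q*x^4 + 120*x^5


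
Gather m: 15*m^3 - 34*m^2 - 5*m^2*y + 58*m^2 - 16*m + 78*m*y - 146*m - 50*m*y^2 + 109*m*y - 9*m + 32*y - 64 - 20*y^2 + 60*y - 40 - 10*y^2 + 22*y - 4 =15*m^3 + m^2*(24 - 5*y) + m*(-50*y^2 + 187*y - 171) - 30*y^2 + 114*y - 108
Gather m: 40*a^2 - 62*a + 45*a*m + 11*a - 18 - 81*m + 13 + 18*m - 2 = 40*a^2 - 51*a + m*(45*a - 63) - 7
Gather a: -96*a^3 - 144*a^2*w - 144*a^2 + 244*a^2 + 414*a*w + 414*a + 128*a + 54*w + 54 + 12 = -96*a^3 + a^2*(100 - 144*w) + a*(414*w + 542) + 54*w + 66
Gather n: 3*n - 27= 3*n - 27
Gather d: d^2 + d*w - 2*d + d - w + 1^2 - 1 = d^2 + d*(w - 1) - w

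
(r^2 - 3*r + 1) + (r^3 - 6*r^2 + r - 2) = r^3 - 5*r^2 - 2*r - 1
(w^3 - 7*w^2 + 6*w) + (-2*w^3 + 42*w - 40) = -w^3 - 7*w^2 + 48*w - 40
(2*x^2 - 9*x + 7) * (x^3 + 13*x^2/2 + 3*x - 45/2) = 2*x^5 + 4*x^4 - 91*x^3/2 - 53*x^2/2 + 447*x/2 - 315/2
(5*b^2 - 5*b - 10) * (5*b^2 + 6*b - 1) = 25*b^4 + 5*b^3 - 85*b^2 - 55*b + 10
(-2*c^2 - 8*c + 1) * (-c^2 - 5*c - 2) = 2*c^4 + 18*c^3 + 43*c^2 + 11*c - 2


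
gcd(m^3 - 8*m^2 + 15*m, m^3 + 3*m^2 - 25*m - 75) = m - 5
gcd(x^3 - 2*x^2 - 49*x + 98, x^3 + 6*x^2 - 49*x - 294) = x^2 - 49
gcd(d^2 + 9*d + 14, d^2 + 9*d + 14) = d^2 + 9*d + 14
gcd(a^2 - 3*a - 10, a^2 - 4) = a + 2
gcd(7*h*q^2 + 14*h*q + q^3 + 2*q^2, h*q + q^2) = q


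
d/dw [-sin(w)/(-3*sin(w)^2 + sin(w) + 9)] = 3*(cos(w)^2 - 4)*cos(w)/(-3*sin(w)^2 + sin(w) + 9)^2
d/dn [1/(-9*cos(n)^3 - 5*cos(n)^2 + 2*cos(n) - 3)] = (-27*cos(n)^2 - 10*cos(n) + 2)*sin(n)/(9*cos(n)^3 + 5*cos(n)^2 - 2*cos(n) + 3)^2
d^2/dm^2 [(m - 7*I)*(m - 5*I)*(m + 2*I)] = 6*m - 20*I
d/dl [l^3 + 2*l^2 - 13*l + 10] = 3*l^2 + 4*l - 13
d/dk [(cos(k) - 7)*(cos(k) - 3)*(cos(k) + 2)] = (-3*cos(k)^2 + 16*cos(k) - 1)*sin(k)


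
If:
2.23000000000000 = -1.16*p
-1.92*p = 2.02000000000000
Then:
No Solution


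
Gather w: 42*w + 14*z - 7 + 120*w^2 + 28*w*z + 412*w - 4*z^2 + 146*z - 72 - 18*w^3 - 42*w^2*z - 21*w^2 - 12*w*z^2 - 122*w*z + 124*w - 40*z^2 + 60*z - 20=-18*w^3 + w^2*(99 - 42*z) + w*(-12*z^2 - 94*z + 578) - 44*z^2 + 220*z - 99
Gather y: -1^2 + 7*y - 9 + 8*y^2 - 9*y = 8*y^2 - 2*y - 10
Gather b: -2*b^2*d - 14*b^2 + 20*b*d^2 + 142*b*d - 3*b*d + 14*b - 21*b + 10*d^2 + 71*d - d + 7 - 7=b^2*(-2*d - 14) + b*(20*d^2 + 139*d - 7) + 10*d^2 + 70*d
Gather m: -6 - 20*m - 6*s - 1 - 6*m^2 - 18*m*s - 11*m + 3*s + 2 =-6*m^2 + m*(-18*s - 31) - 3*s - 5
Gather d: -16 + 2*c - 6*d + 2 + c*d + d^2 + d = 2*c + d^2 + d*(c - 5) - 14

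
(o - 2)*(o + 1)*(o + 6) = o^3 + 5*o^2 - 8*o - 12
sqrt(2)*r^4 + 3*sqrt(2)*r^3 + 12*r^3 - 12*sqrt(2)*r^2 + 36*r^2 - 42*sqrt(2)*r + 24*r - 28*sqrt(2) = (r + 2)*(r - sqrt(2))*(r + 7*sqrt(2))*(sqrt(2)*r + sqrt(2))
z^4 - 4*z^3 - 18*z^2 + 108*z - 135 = (z - 3)^3*(z + 5)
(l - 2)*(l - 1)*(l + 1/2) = l^3 - 5*l^2/2 + l/2 + 1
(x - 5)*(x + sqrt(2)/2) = x^2 - 5*x + sqrt(2)*x/2 - 5*sqrt(2)/2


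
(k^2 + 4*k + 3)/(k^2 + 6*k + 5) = (k + 3)/(k + 5)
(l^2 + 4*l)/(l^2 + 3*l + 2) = l*(l + 4)/(l^2 + 3*l + 2)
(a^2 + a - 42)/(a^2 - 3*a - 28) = (-a^2 - a + 42)/(-a^2 + 3*a + 28)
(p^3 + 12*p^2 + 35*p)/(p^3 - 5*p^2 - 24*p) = (p^2 + 12*p + 35)/(p^2 - 5*p - 24)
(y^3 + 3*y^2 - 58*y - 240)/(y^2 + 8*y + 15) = (y^2 - 2*y - 48)/(y + 3)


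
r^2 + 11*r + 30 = (r + 5)*(r + 6)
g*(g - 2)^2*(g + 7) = g^4 + 3*g^3 - 24*g^2 + 28*g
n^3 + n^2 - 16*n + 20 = (n - 2)^2*(n + 5)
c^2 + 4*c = c*(c + 4)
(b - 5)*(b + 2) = b^2 - 3*b - 10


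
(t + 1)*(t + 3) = t^2 + 4*t + 3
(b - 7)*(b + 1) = b^2 - 6*b - 7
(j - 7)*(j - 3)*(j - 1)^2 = j^4 - 12*j^3 + 42*j^2 - 52*j + 21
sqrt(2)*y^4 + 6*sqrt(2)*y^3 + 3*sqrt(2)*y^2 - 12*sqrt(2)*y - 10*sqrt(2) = (y + 5)*(y - sqrt(2))*(y + sqrt(2))*(sqrt(2)*y + sqrt(2))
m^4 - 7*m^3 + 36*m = m*(m - 6)*(m - 3)*(m + 2)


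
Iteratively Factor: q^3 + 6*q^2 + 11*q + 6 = (q + 3)*(q^2 + 3*q + 2) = (q + 1)*(q + 3)*(q + 2)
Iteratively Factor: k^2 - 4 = (k + 2)*(k - 2)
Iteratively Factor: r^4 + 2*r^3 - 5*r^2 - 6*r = (r)*(r^3 + 2*r^2 - 5*r - 6) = r*(r - 2)*(r^2 + 4*r + 3) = r*(r - 2)*(r + 3)*(r + 1)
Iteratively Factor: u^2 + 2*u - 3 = (u - 1)*(u + 3)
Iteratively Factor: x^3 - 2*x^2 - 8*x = (x + 2)*(x^2 - 4*x) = x*(x + 2)*(x - 4)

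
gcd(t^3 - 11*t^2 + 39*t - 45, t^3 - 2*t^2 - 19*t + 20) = t - 5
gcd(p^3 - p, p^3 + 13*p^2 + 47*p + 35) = p + 1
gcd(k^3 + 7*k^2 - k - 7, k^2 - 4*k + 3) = k - 1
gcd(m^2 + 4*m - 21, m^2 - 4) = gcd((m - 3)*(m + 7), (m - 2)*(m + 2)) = 1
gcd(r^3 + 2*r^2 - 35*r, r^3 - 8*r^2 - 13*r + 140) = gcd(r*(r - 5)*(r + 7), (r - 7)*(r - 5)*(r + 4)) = r - 5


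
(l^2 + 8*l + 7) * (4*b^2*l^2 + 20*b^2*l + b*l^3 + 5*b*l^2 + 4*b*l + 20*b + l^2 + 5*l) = 4*b^2*l^4 + 52*b^2*l^3 + 188*b^2*l^2 + 140*b^2*l + b*l^5 + 13*b*l^4 + 51*b*l^3 + 87*b*l^2 + 188*b*l + 140*b + l^4 + 13*l^3 + 47*l^2 + 35*l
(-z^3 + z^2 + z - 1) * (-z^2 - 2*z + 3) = z^5 + z^4 - 6*z^3 + 2*z^2 + 5*z - 3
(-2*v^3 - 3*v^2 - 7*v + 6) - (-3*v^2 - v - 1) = -2*v^3 - 6*v + 7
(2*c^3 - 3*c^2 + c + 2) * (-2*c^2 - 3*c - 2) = -4*c^5 + 3*c^3 - c^2 - 8*c - 4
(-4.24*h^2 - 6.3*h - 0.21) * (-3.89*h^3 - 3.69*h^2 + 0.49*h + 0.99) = 16.4936*h^5 + 40.1526*h^4 + 21.9863*h^3 - 6.5097*h^2 - 6.3399*h - 0.2079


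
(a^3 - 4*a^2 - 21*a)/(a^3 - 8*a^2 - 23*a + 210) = a*(a + 3)/(a^2 - a - 30)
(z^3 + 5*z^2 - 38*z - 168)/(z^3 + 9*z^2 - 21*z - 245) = (z^2 - 2*z - 24)/(z^2 + 2*z - 35)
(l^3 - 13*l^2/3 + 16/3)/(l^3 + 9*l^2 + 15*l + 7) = (3*l^2 - 16*l + 16)/(3*(l^2 + 8*l + 7))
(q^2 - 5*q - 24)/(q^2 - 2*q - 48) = (q + 3)/(q + 6)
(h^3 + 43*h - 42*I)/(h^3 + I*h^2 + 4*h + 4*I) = (h^3 + 43*h - 42*I)/(h^3 + I*h^2 + 4*h + 4*I)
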